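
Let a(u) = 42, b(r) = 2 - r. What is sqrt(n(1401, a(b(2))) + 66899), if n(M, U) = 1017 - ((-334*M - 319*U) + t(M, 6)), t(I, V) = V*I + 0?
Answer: sqrt(540842) ≈ 735.42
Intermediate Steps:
t(I, V) = I*V (t(I, V) = I*V + 0 = I*V)
n(M, U) = 1017 + 319*U + 328*M (n(M, U) = 1017 - ((-334*M - 319*U) + M*6) = 1017 - ((-334*M - 319*U) + 6*M) = 1017 - (-328*M - 319*U) = 1017 + (319*U + 328*M) = 1017 + 319*U + 328*M)
sqrt(n(1401, a(b(2))) + 66899) = sqrt((1017 + 319*42 + 328*1401) + 66899) = sqrt((1017 + 13398 + 459528) + 66899) = sqrt(473943 + 66899) = sqrt(540842)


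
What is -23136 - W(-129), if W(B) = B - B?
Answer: -23136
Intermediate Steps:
W(B) = 0
-23136 - W(-129) = -23136 - 1*0 = -23136 + 0 = -23136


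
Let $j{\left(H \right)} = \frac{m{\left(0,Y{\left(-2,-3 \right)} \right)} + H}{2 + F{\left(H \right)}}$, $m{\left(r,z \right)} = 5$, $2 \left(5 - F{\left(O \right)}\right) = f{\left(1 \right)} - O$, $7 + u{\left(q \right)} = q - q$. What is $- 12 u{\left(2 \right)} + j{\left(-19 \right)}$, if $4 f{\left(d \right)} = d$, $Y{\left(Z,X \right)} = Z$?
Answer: $\frac{268}{3} \approx 89.333$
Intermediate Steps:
$u{\left(q \right)} = -7$ ($u{\left(q \right)} = -7 + \left(q - q\right) = -7 + 0 = -7$)
$f{\left(d \right)} = \frac{d}{4}$
$F{\left(O \right)} = \frac{39}{8} + \frac{O}{2}$ ($F{\left(O \right)} = 5 - \frac{\frac{1}{4} \cdot 1 - O}{2} = 5 - \frac{\frac{1}{4} - O}{2} = 5 + \left(- \frac{1}{8} + \frac{O}{2}\right) = \frac{39}{8} + \frac{O}{2}$)
$j{\left(H \right)} = \frac{5 + H}{\frac{55}{8} + \frac{H}{2}}$ ($j{\left(H \right)} = \frac{5 + H}{2 + \left(\frac{39}{8} + \frac{H}{2}\right)} = \frac{5 + H}{\frac{55}{8} + \frac{H}{2}}$)
$- 12 u{\left(2 \right)} + j{\left(-19 \right)} = \left(-12\right) \left(-7\right) + \frac{8 \left(5 - 19\right)}{55 + 4 \left(-19\right)} = 84 + 8 \frac{1}{55 - 76} \left(-14\right) = 84 + 8 \frac{1}{-21} \left(-14\right) = 84 + 8 \left(- \frac{1}{21}\right) \left(-14\right) = 84 + \frac{16}{3} = \frac{268}{3}$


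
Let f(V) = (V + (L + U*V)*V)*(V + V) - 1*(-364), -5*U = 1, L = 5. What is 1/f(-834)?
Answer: 5/1201922588 ≈ 4.1600e-9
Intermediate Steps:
U = -1/5 (U = -1/5*1 = -1/5 ≈ -0.20000)
f(V) = 364 + 2*V*(V + V*(5 - V/5)) (f(V) = (V + (5 - V/5)*V)*(V + V) - 1*(-364) = (V + V*(5 - V/5))*(2*V) + 364 = 2*V*(V + V*(5 - V/5)) + 364 = 364 + 2*V*(V + V*(5 - V/5)))
1/f(-834) = 1/(364 + 12*(-834)**2 - 2/5*(-834)**3) = 1/(364 + 12*695556 - 2/5*(-580093704)) = 1/(364 + 8346672 + 1160187408/5) = 1/(1201922588/5) = 5/1201922588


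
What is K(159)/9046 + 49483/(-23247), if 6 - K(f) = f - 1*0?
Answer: -64454287/30041766 ≈ -2.1455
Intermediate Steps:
K(f) = 6 - f (K(f) = 6 - (f - 1*0) = 6 - (f + 0) = 6 - f)
K(159)/9046 + 49483/(-23247) = (6 - 1*159)/9046 + 49483/(-23247) = (6 - 159)*(1/9046) + 49483*(-1/23247) = -153*1/9046 - 7069/3321 = -153/9046 - 7069/3321 = -64454287/30041766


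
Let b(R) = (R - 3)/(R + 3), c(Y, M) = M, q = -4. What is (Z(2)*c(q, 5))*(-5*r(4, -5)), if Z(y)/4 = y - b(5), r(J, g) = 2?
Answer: -350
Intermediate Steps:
b(R) = (-3 + R)/(3 + R)
Z(y) = -1 + 4*y (Z(y) = 4*(y - (-3 + 5)/(3 + 5)) = 4*(y - 2/8) = 4*(y - 1*¼) = 4*(y - ¼) = 4*(-¼ + y) = -1 + 4*y)
(Z(2)*c(q, 5))*(-5*r(4, -5)) = ((-1 + 4*2)*5)*(-5*2) = ((-1 + 8)*5)*(-10) = (7*5)*(-10) = 35*(-10) = -350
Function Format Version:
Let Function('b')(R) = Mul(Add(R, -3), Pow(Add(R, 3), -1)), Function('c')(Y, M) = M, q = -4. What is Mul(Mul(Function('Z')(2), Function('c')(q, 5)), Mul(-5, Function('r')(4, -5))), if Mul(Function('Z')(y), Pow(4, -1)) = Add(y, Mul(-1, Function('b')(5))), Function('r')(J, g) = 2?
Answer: -350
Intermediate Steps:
Function('b')(R) = Mul(Pow(Add(3, R), -1), Add(-3, R)) (Function('b')(R) = Mul(Add(-3, R), Pow(Add(3, R), -1)) = Mul(Pow(Add(3, R), -1), Add(-3, R)))
Function('Z')(y) = Add(-1, Mul(4, y)) (Function('Z')(y) = Mul(4, Add(y, Mul(-1, Mul(Pow(Add(3, 5), -1), Add(-3, 5))))) = Mul(4, Add(y, Mul(-1, Mul(Pow(8, -1), 2)))) = Mul(4, Add(y, Mul(-1, Mul(Rational(1, 8), 2)))) = Mul(4, Add(y, Mul(-1, Rational(1, 4)))) = Mul(4, Add(y, Rational(-1, 4))) = Mul(4, Add(Rational(-1, 4), y)) = Add(-1, Mul(4, y)))
Mul(Mul(Function('Z')(2), Function('c')(q, 5)), Mul(-5, Function('r')(4, -5))) = Mul(Mul(Add(-1, Mul(4, 2)), 5), Mul(-5, 2)) = Mul(Mul(Add(-1, 8), 5), -10) = Mul(Mul(7, 5), -10) = Mul(35, -10) = -350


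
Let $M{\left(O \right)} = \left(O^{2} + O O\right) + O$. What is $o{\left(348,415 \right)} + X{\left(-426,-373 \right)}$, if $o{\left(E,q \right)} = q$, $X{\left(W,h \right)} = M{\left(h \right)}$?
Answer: $278300$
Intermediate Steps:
$M{\left(O \right)} = O + 2 O^{2}$ ($M{\left(O \right)} = \left(O^{2} + O^{2}\right) + O = 2 O^{2} + O = O + 2 O^{2}$)
$X{\left(W,h \right)} = h \left(1 + 2 h\right)$
$o{\left(348,415 \right)} + X{\left(-426,-373 \right)} = 415 - 373 \left(1 + 2 \left(-373\right)\right) = 415 - 373 \left(1 - 746\right) = 415 - -277885 = 415 + 277885 = 278300$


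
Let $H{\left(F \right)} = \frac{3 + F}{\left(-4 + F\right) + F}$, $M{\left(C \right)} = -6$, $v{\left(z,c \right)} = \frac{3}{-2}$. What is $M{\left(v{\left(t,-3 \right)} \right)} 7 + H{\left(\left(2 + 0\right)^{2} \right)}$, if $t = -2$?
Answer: $- \frac{161}{4} \approx -40.25$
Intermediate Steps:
$v{\left(z,c \right)} = - \frac{3}{2}$ ($v{\left(z,c \right)} = 3 \left(- \frac{1}{2}\right) = - \frac{3}{2}$)
$H{\left(F \right)} = \frac{3 + F}{-4 + 2 F}$
$M{\left(v{\left(t,-3 \right)} \right)} 7 + H{\left(\left(2 + 0\right)^{2} \right)} = \left(-6\right) 7 + \frac{3 + \left(2 + 0\right)^{2}}{2 \left(-2 + \left(2 + 0\right)^{2}\right)} = -42 + \frac{3 + 2^{2}}{2 \left(-2 + 2^{2}\right)} = -42 + \frac{3 + 4}{2 \left(-2 + 4\right)} = -42 + \frac{1}{2} \cdot \frac{1}{2} \cdot 7 = -42 + \frac{7}{4} = - \frac{161}{4}$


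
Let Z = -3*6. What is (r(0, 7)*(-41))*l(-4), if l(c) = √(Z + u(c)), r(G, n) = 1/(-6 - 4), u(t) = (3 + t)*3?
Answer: 41*I*√21/10 ≈ 18.789*I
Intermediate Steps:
u(t) = 9 + 3*t
r(G, n) = -⅒ (r(G, n) = 1/(-10) = -⅒)
Z = -18
l(c) = √(-9 + 3*c) (l(c) = √(-18 + (9 + 3*c)) = √(-9 + 3*c))
(r(0, 7)*(-41))*l(-4) = (-⅒*(-41))*√(-9 + 3*(-4)) = 41*√(-9 - 12)/10 = 41*√(-21)/10 = 41*(I*√21)/10 = 41*I*√21/10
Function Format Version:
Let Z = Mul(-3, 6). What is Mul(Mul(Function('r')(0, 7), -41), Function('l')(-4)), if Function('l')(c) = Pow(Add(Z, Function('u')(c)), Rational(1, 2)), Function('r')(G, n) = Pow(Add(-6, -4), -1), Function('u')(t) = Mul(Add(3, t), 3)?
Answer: Mul(Rational(41, 10), I, Pow(21, Rational(1, 2))) ≈ Mul(18.789, I)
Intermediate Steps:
Function('u')(t) = Add(9, Mul(3, t))
Function('r')(G, n) = Rational(-1, 10) (Function('r')(G, n) = Pow(-10, -1) = Rational(-1, 10))
Z = -18
Function('l')(c) = Pow(Add(-9, Mul(3, c)), Rational(1, 2)) (Function('l')(c) = Pow(Add(-18, Add(9, Mul(3, c))), Rational(1, 2)) = Pow(Add(-9, Mul(3, c)), Rational(1, 2)))
Mul(Mul(Function('r')(0, 7), -41), Function('l')(-4)) = Mul(Mul(Rational(-1, 10), -41), Pow(Add(-9, Mul(3, -4)), Rational(1, 2))) = Mul(Rational(41, 10), Pow(Add(-9, -12), Rational(1, 2))) = Mul(Rational(41, 10), Pow(-21, Rational(1, 2))) = Mul(Rational(41, 10), Mul(I, Pow(21, Rational(1, 2)))) = Mul(Rational(41, 10), I, Pow(21, Rational(1, 2)))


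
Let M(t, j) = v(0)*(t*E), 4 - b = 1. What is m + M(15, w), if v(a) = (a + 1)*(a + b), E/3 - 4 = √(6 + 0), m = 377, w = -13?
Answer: 917 + 135*√6 ≈ 1247.7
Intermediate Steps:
b = 3 (b = 4 - 1*1 = 4 - 1 = 3)
E = 12 + 3*√6 (E = 12 + 3*√(6 + 0) = 12 + 3*√6 ≈ 19.348)
v(a) = (1 + a)*(3 + a) (v(a) = (a + 1)*(a + 3) = (1 + a)*(3 + a))
M(t, j) = 3*t*(12 + 3*√6) (M(t, j) = (3 + 0² + 4*0)*(t*(12 + 3*√6)) = (3 + 0 + 0)*(t*(12 + 3*√6)) = 3*(t*(12 + 3*√6)) = 3*t*(12 + 3*√6))
m + M(15, w) = 377 + 9*15*(4 + √6) = 377 + (540 + 135*√6) = 917 + 135*√6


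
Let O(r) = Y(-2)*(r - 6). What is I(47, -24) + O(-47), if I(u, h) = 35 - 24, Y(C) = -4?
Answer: 223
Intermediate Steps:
O(r) = 24 - 4*r (O(r) = -4*(r - 6) = -4*(-6 + r) = 24 - 4*r)
I(u, h) = 11
I(47, -24) + O(-47) = 11 + (24 - 4*(-47)) = 11 + (24 + 188) = 11 + 212 = 223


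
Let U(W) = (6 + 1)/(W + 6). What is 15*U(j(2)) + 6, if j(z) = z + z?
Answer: 33/2 ≈ 16.500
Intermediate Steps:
j(z) = 2*z
U(W) = 7/(6 + W)
15*U(j(2)) + 6 = 15*(7/(6 + 2*2)) + 6 = 15*(7/(6 + 4)) + 6 = 15*(7/10) + 6 = 21/2 + 6 = 33/2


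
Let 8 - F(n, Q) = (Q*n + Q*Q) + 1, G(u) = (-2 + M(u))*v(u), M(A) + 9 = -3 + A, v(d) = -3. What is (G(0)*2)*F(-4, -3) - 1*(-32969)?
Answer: 31793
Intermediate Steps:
M(A) = -12 + A (M(A) = -9 + (-3 + A) = -12 + A)
G(u) = 42 - 3*u (G(u) = (-2 + (-12 + u))*(-3) = (-14 + u)*(-3) = 42 - 3*u)
F(n, Q) = 7 - Q² - Q*n (F(n, Q) = 8 - ((Q*n + Q*Q) + 1) = 8 - ((Q*n + Q²) + 1) = 8 - ((Q² + Q*n) + 1) = 8 - (1 + Q² + Q*n) = 8 + (-1 - Q² - Q*n) = 7 - Q² - Q*n)
(G(0)*2)*F(-4, -3) - 1*(-32969) = ((42 - 3*0)*2)*(7 - 1*(-3)² - 1*(-3)*(-4)) - 1*(-32969) = ((42 + 0)*2)*(7 - 1*9 - 12) + 32969 = (42*2)*(7 - 9 - 12) + 32969 = 84*(-14) + 32969 = -1176 + 32969 = 31793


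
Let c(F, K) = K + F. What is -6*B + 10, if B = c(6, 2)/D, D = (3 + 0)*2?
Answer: 2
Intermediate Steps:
c(F, K) = F + K
D = 6 (D = 3*2 = 6)
B = 4/3 (B = (6 + 2)/6 = 8*(1/6) = 4/3 ≈ 1.3333)
-6*B + 10 = -6*4/3 + 10 = -8 + 10 = 2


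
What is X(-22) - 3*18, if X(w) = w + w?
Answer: -98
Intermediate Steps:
X(w) = 2*w
X(-22) - 3*18 = 2*(-22) - 3*18 = -44 - 54 = -98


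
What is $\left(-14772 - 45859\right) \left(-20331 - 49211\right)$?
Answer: $4216401002$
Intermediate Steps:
$\left(-14772 - 45859\right) \left(-20331 - 49211\right) = \left(-60631\right) \left(-69542\right) = 4216401002$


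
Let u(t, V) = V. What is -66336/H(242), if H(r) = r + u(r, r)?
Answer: -16584/121 ≈ -137.06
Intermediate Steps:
H(r) = 2*r (H(r) = r + r = 2*r)
-66336/H(242) = -66336/(2*242) = -66336/484 = -1*16584/121 = -16584/121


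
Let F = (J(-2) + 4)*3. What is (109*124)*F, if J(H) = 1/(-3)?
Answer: 148676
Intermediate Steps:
J(H) = -1/3
F = 11 (F = (-1/3 + 4)*3 = (11/3)*3 = 11)
(109*124)*F = (109*124)*11 = 13516*11 = 148676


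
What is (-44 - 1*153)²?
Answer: 38809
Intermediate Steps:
(-44 - 1*153)² = (-44 - 153)² = (-197)² = 38809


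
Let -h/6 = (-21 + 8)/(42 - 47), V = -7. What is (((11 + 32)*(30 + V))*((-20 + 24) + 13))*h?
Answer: -1311414/5 ≈ -2.6228e+5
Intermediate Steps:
h = -78/5 (h = -6*(-21 + 8)/(42 - 47) = -(-78)/(-5) = -(-78)*(-1)/5 = -6*13/5 = -78/5 ≈ -15.600)
(((11 + 32)*(30 + V))*((-20 + 24) + 13))*h = (((11 + 32)*(30 - 7))*((-20 + 24) + 13))*(-78/5) = ((43*23)*(4 + 13))*(-78/5) = (989*17)*(-78/5) = 16813*(-78/5) = -1311414/5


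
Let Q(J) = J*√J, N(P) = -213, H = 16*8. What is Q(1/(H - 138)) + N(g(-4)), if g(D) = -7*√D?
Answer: -213 - I*√10/100 ≈ -213.0 - 0.031623*I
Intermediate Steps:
H = 128
Q(J) = J^(3/2)
Q(1/(H - 138)) + N(g(-4)) = (1/(128 - 138))^(3/2) - 213 = (1/(-10))^(3/2) - 213 = (-⅒)^(3/2) - 213 = -I*√10/100 - 213 = -213 - I*√10/100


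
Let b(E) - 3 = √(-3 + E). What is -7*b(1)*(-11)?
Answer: 231 + 77*I*√2 ≈ 231.0 + 108.89*I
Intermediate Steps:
b(E) = 3 + √(-3 + E)
-7*b(1)*(-11) = -7*(3 + √(-3 + 1))*(-11) = -7*(3 + √(-2))*(-11) = -7*(3 + I*√2)*(-11) = (-21 - 7*I*√2)*(-11) = 231 + 77*I*√2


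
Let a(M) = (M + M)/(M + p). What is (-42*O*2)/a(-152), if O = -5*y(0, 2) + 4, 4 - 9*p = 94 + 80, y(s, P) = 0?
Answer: -10766/57 ≈ -188.88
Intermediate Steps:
p = -170/9 (p = 4/9 - (94 + 80)/9 = 4/9 - 1/9*174 = 4/9 - 58/3 = -170/9 ≈ -18.889)
O = 4 (O = -5*0 + 4 = 0 + 4 = 4)
a(M) = 2*M/(-170/9 + M) (a(M) = (M + M)/(M - 170/9) = (2*M)/(-170/9 + M) = 2*M/(-170/9 + M))
(-42*O*2)/a(-152) = (-42*4*2)/((18*(-152)/(-170 + 9*(-152)))) = (-168*2)/((18*(-152)/(-170 - 1368))) = -336/(18*(-152)/(-1538)) = -336/(18*(-152)*(-1/1538)) = -336/1368/769 = -336*769/1368 = -10766/57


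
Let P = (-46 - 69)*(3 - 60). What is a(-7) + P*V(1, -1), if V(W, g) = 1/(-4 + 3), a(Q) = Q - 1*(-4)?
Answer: -6558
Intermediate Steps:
a(Q) = 4 + Q (a(Q) = Q + 4 = 4 + Q)
P = 6555 (P = -115*(-57) = 6555)
V(W, g) = -1 (V(W, g) = 1/(-1) = -1)
a(-7) + P*V(1, -1) = (4 - 7) + 6555*(-1) = -3 - 6555 = -6558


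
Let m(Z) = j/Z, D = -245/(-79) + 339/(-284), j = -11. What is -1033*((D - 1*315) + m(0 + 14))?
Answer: 50921926105/157052 ≈ 3.2424e+5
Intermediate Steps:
D = 42799/22436 (D = -245*(-1/79) + 339*(-1/284) = 245/79 - 339/284 = 42799/22436 ≈ 1.9076)
m(Z) = -11/Z
-1033*((D - 1*315) + m(0 + 14)) = -1033*((42799/22436 - 1*315) - 11/(0 + 14)) = -1033*((42799/22436 - 315) - 11/14) = -1033*(-7024541/22436 - 11*1/14) = -1033*(-7024541/22436 - 11/14) = -1033*(-49295185/157052) = 50921926105/157052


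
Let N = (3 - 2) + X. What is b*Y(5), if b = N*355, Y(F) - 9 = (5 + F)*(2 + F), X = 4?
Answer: 140225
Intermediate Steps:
Y(F) = 9 + (2 + F)*(5 + F) (Y(F) = 9 + (5 + F)*(2 + F) = 9 + (2 + F)*(5 + F))
N = 5 (N = (3 - 2) + 4 = 1 + 4 = 5)
b = 1775 (b = 5*355 = 1775)
b*Y(5) = 1775*(19 + 5**2 + 7*5) = 1775*(19 + 25 + 35) = 1775*79 = 140225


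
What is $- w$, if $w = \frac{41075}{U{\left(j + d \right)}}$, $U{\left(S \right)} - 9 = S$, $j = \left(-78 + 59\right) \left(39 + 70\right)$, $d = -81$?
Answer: $\frac{41075}{2143} \approx 19.167$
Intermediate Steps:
$j = -2071$ ($j = \left(-19\right) 109 = -2071$)
$U{\left(S \right)} = 9 + S$
$w = - \frac{41075}{2143}$ ($w = \frac{41075}{9 - 2152} = \frac{41075}{-2143} = 41075 \left(- \frac{1}{2143}\right) = - \frac{41075}{2143} \approx -19.167$)
$- w = \left(-1\right) \left(- \frac{41075}{2143}\right) = \frac{41075}{2143}$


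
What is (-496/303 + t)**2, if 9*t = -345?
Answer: 16297369/10201 ≈ 1597.6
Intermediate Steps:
t = -115/3 (t = (1/9)*(-345) = -115/3 ≈ -38.333)
(-496/303 + t)**2 = (-496/303 - 115/3)**2 = (-4037/101)**2 = 16297369/10201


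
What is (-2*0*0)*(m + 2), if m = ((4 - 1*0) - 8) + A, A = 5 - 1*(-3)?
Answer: 0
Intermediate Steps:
A = 8 (A = 5 + 3 = 8)
m = 4 (m = ((4 - 1*0) - 8) + 8 = ((4 + 0) - 8) + 8 = (4 - 8) + 8 = -4 + 8 = 4)
(-2*0*0)*(m + 2) = (-2*0*0)*(4 + 2) = (0*0)*6 = 0*6 = 0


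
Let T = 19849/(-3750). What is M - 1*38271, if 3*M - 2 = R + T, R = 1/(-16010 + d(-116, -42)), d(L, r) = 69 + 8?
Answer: -254078888671/6638750 ≈ -38272.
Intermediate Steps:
T = -19849/3750 (T = 19849*(-1/3750) = -19849/3750 ≈ -5.2931)
d(L, r) = 77
R = -1/15933 (R = 1/(-16010 + 77) = 1/(-15933) = -1/15933 ≈ -6.2763e-5)
M = -7287421/6638750 (M = ⅔ + (-1/15933 - 19849/3750)/3 = ⅔ + (⅓)*(-35139763/6638750) = ⅔ - 35139763/19916250 = -7287421/6638750 ≈ -1.0977)
M - 1*38271 = -7287421/6638750 - 1*38271 = -7287421/6638750 - 38271 = -254078888671/6638750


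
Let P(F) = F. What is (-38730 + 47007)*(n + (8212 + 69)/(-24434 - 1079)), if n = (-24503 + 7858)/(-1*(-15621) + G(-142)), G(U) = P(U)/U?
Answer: -147925921089/12856906 ≈ -11506.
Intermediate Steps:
G(U) = 1 (G(U) = U/U = 1)
n = -16645/15622 (n = (-24503 + 7858)/(-1*(-15621) + 1) = -16645/(15621 + 1) = -16645/15622 ≈ -1.0655)
(-38730 + 47007)*(n + (8212 + 69)/(-24434 - 1079)) = (-38730 + 47007)*(-16645/15622 + (8212 + 69)/(-24434 - 1079)) = 8277*(-16645/15622 + 8281/(-25513)) = 8277*(-16645/15622 + 8281*(-1/25513)) = 8277*(-16645/15622 - 8281/25513) = 8277*(-554029667/398564086) = -147925921089/12856906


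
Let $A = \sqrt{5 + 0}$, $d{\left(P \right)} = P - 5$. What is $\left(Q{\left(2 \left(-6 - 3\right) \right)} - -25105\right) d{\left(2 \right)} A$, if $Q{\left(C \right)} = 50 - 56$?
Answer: $- 75297 \sqrt{5} \approx -1.6837 \cdot 10^{5}$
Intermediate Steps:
$d{\left(P \right)} = -5 + P$ ($d{\left(P \right)} = P - 5 = -5 + P$)
$Q{\left(C \right)} = -6$ ($Q{\left(C \right)} = 50 - 56 = -6$)
$A = \sqrt{5} \approx 2.2361$
$\left(Q{\left(2 \left(-6 - 3\right) \right)} - -25105\right) d{\left(2 \right)} A = \left(-6 - -25105\right) \left(-5 + 2\right) \sqrt{5} = \left(-6 + 25105\right) \left(- 3 \sqrt{5}\right) = 25099 \left(- 3 \sqrt{5}\right) = - 75297 \sqrt{5}$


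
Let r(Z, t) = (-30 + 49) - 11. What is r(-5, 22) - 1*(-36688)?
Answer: 36696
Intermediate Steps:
r(Z, t) = 8 (r(Z, t) = 19 - 11 = 8)
r(-5, 22) - 1*(-36688) = 8 - 1*(-36688) = 8 + 36688 = 36696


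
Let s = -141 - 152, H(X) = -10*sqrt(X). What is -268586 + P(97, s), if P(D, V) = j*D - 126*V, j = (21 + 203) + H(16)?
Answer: -213820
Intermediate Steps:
s = -293
j = 184 (j = (21 + 203) - 10*sqrt(16) = 224 - 10*4 = 224 - 40 = 184)
P(D, V) = -126*V + 184*D (P(D, V) = 184*D - 126*V = -126*V + 184*D)
-268586 + P(97, s) = -268586 + (-126*(-293) + 184*97) = -268586 + (36918 + 17848) = -268586 + 54766 = -213820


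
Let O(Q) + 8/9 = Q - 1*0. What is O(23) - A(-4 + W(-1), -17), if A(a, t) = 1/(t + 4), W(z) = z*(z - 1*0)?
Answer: 2596/117 ≈ 22.188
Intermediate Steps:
W(z) = z² (W(z) = z*(z + 0) = z*z = z²)
A(a, t) = 1/(4 + t)
O(Q) = -8/9 + Q (O(Q) = -8/9 + (Q - 1*0) = -8/9 + (Q + 0) = -8/9 + Q)
O(23) - A(-4 + W(-1), -17) = (-8/9 + 23) - 1/(4 - 17) = 199/9 - 1/(-13) = 199/9 - 1*(-1/13) = 199/9 + 1/13 = 2596/117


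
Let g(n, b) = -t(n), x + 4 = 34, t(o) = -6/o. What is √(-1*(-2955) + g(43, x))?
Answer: 3*√607117/43 ≈ 54.361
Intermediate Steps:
x = 30 (x = -4 + 34 = 30)
g(n, b) = 6/n (g(n, b) = -(-6)/n = 6/n)
√(-1*(-2955) + g(43, x)) = √(-1*(-2955) + 6/43) = √(2955 + 6*(1/43)) = √(2955 + 6/43) = √(127071/43) = 3*√607117/43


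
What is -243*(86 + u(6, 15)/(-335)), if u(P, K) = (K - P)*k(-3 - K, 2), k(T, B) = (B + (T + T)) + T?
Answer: -7114554/335 ≈ -21237.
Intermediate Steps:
k(T, B) = B + 3*T (k(T, B) = (B + 2*T) + T = B + 3*T)
u(P, K) = (-7 - 3*K)*(K - P) (u(P, K) = (K - P)*(2 + 3*(-3 - K)) = (K - P)*(2 + (-9 - 3*K)) = (K - P)*(-7 - 3*K) = (-7 - 3*K)*(K - P))
-243*(86 + u(6, 15)/(-335)) = -243*(86 - (7 + 3*15)*(15 - 1*6)/(-335)) = -243*(86 - (7 + 45)*(15 - 6)*(-1/335)) = -243*(86 - 1*52*9*(-1/335)) = -243*(86 - 468*(-1/335)) = -243*(86 + 468/335) = -243*29278/335 = -7114554/335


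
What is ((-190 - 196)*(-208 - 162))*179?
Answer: 25564780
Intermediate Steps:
((-190 - 196)*(-208 - 162))*179 = -386*(-370)*179 = 142820*179 = 25564780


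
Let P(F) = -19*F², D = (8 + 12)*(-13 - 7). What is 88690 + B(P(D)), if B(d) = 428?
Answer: 89118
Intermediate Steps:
D = -400 (D = 20*(-20) = -400)
88690 + B(P(D)) = 88690 + 428 = 89118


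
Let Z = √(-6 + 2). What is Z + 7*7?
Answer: 49 + 2*I ≈ 49.0 + 2.0*I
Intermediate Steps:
Z = 2*I (Z = √(-4) = 2*I ≈ 2.0*I)
Z + 7*7 = 2*I + 7*7 = 2*I + 49 = 49 + 2*I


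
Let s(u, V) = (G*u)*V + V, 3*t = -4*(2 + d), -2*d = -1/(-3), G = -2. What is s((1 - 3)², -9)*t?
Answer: -154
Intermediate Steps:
d = -⅙ (d = -(-1)/(2*(-3)) = -(-1)*(-1)/(2*3) = -½*⅓ = -⅙ ≈ -0.16667)
t = -22/9 (t = (-4*(2 - ⅙))/3 = (-4*11/6)/3 = (⅓)*(-22/3) = -22/9 ≈ -2.4444)
s(u, V) = V - 2*V*u (s(u, V) = (-2*u)*V + V = -2*V*u + V = V - 2*V*u)
s((1 - 3)², -9)*t = -9*(1 - 2*(1 - 3)²)*(-22/9) = -9*(1 - 2*(-2)²)*(-22/9) = -9*(1 - 2*4)*(-22/9) = -9*(1 - 8)*(-22/9) = -9*(-7)*(-22/9) = 63*(-22/9) = -154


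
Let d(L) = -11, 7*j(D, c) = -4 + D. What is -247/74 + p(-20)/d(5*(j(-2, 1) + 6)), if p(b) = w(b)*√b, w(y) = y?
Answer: -247/74 + 40*I*√5/11 ≈ -3.3378 + 8.1311*I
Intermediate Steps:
j(D, c) = -4/7 + D/7 (j(D, c) = (-4 + D)/7 = -4/7 + D/7)
p(b) = b^(3/2) (p(b) = b*√b = b^(3/2))
-247/74 + p(-20)/d(5*(j(-2, 1) + 6)) = -247/74 + (-20)^(3/2)/(-11) = -247*1/74 - 40*I*√5*(-1/11) = -247/74 + 40*I*√5/11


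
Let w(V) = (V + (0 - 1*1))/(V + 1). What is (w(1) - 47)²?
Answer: 2209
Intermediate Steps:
w(V) = (-1 + V)/(1 + V) (w(V) = (V + (0 - 1))/(1 + V) = (V - 1)/(1 + V) = (-1 + V)/(1 + V))
(w(1) - 47)² = ((-1 + 1)/(1 + 1) - 47)² = (0/2 - 47)² = ((½)*0 - 47)² = (0 - 47)² = (-47)² = 2209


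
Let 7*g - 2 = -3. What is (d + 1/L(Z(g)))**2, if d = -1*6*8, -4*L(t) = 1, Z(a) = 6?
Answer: 2704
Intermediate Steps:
g = -1/7 (g = 2/7 + (1/7)*(-3) = 2/7 - 3/7 = -1/7 ≈ -0.14286)
L(t) = -1/4 (L(t) = -1/4*1 = -1/4)
d = -48 (d = -6*8 = -48)
(d + 1/L(Z(g)))**2 = (-48 + 1/(-1/4))**2 = (-48 - 4)**2 = (-52)**2 = 2704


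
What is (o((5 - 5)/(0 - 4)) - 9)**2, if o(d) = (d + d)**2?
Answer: 81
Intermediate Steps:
o(d) = 4*d**2 (o(d) = (2*d)**2 = 4*d**2)
(o((5 - 5)/(0 - 4)) - 9)**2 = (4*((5 - 5)/(0 - 4))**2 - 9)**2 = (4*(0/(-4))**2 - 9)**2 = (4*(0*(-1/4))**2 - 9)**2 = (4*0**2 - 9)**2 = (4*0 - 9)**2 = (0 - 9)**2 = (-9)**2 = 81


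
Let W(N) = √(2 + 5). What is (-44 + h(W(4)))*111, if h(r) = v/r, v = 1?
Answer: -4884 + 111*√7/7 ≈ -4842.0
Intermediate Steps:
W(N) = √7
h(r) = 1/r
(-44 + h(W(4)))*111 = (-44 + 1/(√7))*111 = (-44 + √7/7)*111 = -4884 + 111*√7/7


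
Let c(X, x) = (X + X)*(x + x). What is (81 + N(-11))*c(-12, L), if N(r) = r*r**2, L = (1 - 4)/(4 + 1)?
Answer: -36000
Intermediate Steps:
L = -3/5 ≈ -0.60000
c(X, x) = 4*X*x (c(X, x) = (2*X)*(2*x) = 4*X*x)
N(r) = r**3
(81 + N(-11))*c(-12, L) = (81 + (-11)**3)*(4*(-12)*(-3/5)) = (81 - 1331)*(144/5) = -1250*144/5 = -36000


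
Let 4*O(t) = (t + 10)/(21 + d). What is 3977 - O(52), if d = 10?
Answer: 7953/2 ≈ 3976.5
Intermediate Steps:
O(t) = 5/62 + t/124 (O(t) = ((t + 10)/(21 + 10))/4 = ((10 + t)/31)/4 = ((10 + t)*(1/31))/4 = (10/31 + t/31)/4 = 5/62 + t/124)
3977 - O(52) = 3977 - (5/62 + (1/124)*52) = 3977 - (5/62 + 13/31) = 3977 - 1*1/2 = 3977 - 1/2 = 7953/2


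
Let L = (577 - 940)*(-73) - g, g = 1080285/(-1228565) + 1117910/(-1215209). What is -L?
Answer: -7912943845732226/298592649017 ≈ -26501.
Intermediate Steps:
g = -537239430743/298592649017 (g = 1080285*(-1/1228565) + 1117910*(-1/1215209) = -216057/245713 - 1117910/1215209 = -537239430743/298592649017 ≈ -1.7992)
L = 7912943845732226/298592649017 (L = (577 - 940)*(-73) - 1*(-537239430743/298592649017) = -363*(-73) + 537239430743/298592649017 = 26499 + 537239430743/298592649017 = 7912943845732226/298592649017 ≈ 26501.)
-L = -1*7912943845732226/298592649017 = -7912943845732226/298592649017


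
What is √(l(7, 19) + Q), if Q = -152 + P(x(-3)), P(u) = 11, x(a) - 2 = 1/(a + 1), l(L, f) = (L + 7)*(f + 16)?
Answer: √349 ≈ 18.682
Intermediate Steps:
l(L, f) = (7 + L)*(16 + f)
x(a) = 2 + 1/(1 + a) (x(a) = 2 + 1/(a + 1) = 2 + 1/(1 + a))
Q = -141 (Q = -152 + 11 = -141)
√(l(7, 19) + Q) = √((112 + 7*19 + 16*7 + 7*19) - 141) = √((112 + 133 + 112 + 133) - 141) = √(490 - 141) = √349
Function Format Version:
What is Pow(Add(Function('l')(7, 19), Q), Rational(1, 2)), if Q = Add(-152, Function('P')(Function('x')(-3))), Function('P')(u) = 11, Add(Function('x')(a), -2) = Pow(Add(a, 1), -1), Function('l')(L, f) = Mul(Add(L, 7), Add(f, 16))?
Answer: Pow(349, Rational(1, 2)) ≈ 18.682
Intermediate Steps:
Function('l')(L, f) = Mul(Add(7, L), Add(16, f))
Function('x')(a) = Add(2, Pow(Add(1, a), -1)) (Function('x')(a) = Add(2, Pow(Add(a, 1), -1)) = Add(2, Pow(Add(1, a), -1)))
Q = -141 (Q = Add(-152, 11) = -141)
Pow(Add(Function('l')(7, 19), Q), Rational(1, 2)) = Pow(Add(Add(112, Mul(7, 19), Mul(16, 7), Mul(7, 19)), -141), Rational(1, 2)) = Pow(Add(Add(112, 133, 112, 133), -141), Rational(1, 2)) = Pow(Add(490, -141), Rational(1, 2)) = Pow(349, Rational(1, 2))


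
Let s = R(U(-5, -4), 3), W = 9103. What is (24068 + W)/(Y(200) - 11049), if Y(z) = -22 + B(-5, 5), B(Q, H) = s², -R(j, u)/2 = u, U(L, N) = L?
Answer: -33171/11035 ≈ -3.0060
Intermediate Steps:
R(j, u) = -2*u
s = -6 (s = -2*3 = -6)
B(Q, H) = 36 (B(Q, H) = (-6)² = 36)
Y(z) = 14 (Y(z) = -22 + 36 = 14)
(24068 + W)/(Y(200) - 11049) = (24068 + 9103)/(14 - 11049) = 33171/(-11035) = 33171*(-1/11035) = -33171/11035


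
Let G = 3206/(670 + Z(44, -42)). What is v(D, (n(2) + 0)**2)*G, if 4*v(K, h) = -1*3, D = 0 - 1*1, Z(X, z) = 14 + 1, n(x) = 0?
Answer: -4809/1370 ≈ -3.5102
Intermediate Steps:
Z(X, z) = 15
D = -1 (D = 0 - 1 = -1)
v(K, h) = -3/4 (v(K, h) = (-1*3)/4 = (1/4)*(-3) = -3/4)
G = 3206/685 (G = 3206/(670 + 15) = 3206/685 ≈ 4.6803)
v(D, (n(2) + 0)**2)*G = -3/4*3206/685 = -4809/1370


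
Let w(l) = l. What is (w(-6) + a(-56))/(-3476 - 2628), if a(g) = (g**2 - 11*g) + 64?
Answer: -1905/3052 ≈ -0.62418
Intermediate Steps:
a(g) = 64 + g**2 - 11*g
(w(-6) + a(-56))/(-3476 - 2628) = (-6 + (64 + (-56)**2 - 11*(-56)))/(-3476 - 2628) = (-6 + (64 + 3136 + 616))/(-6104) = (-6 + 3816)*(-1/6104) = 3810*(-1/6104) = -1905/3052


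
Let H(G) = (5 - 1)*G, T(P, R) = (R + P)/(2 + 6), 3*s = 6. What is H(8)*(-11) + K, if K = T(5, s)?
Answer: -2809/8 ≈ -351.13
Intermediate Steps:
s = 2 (s = (⅓)*6 = 2)
T(P, R) = P/8 + R/8 (T(P, R) = (P + R)/8 = (P + R)*(⅛) = P/8 + R/8)
K = 7/8 (K = (⅛)*5 + (⅛)*2 = 5/8 + ¼ = 7/8 ≈ 0.87500)
H(G) = 4*G
H(8)*(-11) + K = (4*8)*(-11) + 7/8 = 32*(-11) + 7/8 = -352 + 7/8 = -2809/8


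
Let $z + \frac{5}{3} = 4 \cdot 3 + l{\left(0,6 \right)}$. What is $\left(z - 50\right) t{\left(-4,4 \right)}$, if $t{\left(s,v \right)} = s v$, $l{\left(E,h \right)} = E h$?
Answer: $\frac{1904}{3} \approx 634.67$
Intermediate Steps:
$z = \frac{31}{3}$ ($z = - \frac{5}{3} + \left(4 \cdot 3 + 0 \cdot 6\right) = - \frac{5}{3} + \left(12 + 0\right) = - \frac{5}{3} + 12 = \frac{31}{3} \approx 10.333$)
$\left(z - 50\right) t{\left(-4,4 \right)} = \left(\frac{31}{3} - 50\right) \left(\left(-4\right) 4\right) = \left(\frac{31}{3} - 50\right) \left(-16\right) = \left(- \frac{119}{3}\right) \left(-16\right) = \frac{1904}{3}$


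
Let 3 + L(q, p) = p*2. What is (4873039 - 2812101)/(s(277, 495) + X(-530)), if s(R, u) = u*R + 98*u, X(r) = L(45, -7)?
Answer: 1030469/92804 ≈ 11.104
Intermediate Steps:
L(q, p) = -3 + 2*p (L(q, p) = -3 + p*2 = -3 + 2*p)
X(r) = -17 (X(r) = -3 + 2*(-7) = -3 - 14 = -17)
s(R, u) = 98*u + R*u (s(R, u) = R*u + 98*u = 98*u + R*u)
(4873039 - 2812101)/(s(277, 495) + X(-530)) = (4873039 - 2812101)/(495*(98 + 277) - 17) = 2060938/(495*375 - 17) = 2060938/(185625 - 17) = 2060938/185608 = 2060938*(1/185608) = 1030469/92804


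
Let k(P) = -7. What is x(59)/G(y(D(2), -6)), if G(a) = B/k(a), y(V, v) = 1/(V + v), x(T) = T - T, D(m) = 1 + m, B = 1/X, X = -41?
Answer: 0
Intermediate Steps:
B = -1/41 (B = 1/(-41) = -1/41 ≈ -0.024390)
x(T) = 0
G(a) = 1/287 (G(a) = -1/41/(-7) = -1/41*(-⅐) = 1/287)
x(59)/G(y(D(2), -6)) = 0/(1/287) = 0*287 = 0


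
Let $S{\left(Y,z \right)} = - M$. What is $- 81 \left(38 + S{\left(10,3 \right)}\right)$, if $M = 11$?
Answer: $-2187$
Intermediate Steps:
$S{\left(Y,z \right)} = -11$ ($S{\left(Y,z \right)} = \left(-1\right) 11 = -11$)
$- 81 \left(38 + S{\left(10,3 \right)}\right) = - 81 \left(38 - 11\right) = \left(-81\right) 27 = -2187$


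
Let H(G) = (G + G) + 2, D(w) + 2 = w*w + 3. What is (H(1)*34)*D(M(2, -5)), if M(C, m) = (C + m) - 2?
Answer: 3536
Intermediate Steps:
M(C, m) = -2 + C + m
D(w) = 1 + w² (D(w) = -2 + (w*w + 3) = -2 + (w² + 3) = -2 + (3 + w²) = 1 + w²)
H(G) = 2 + 2*G (H(G) = 2*G + 2 = 2 + 2*G)
(H(1)*34)*D(M(2, -5)) = ((2 + 2*1)*34)*(1 + (-2 + 2 - 5)²) = ((2 + 2)*34)*(1 + (-5)²) = (4*34)*(1 + 25) = 136*26 = 3536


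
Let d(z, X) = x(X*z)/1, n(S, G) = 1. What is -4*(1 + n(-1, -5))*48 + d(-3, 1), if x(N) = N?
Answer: -387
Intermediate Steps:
d(z, X) = X*z (d(z, X) = (X*z)/1 = (X*z)*1 = X*z)
-4*(1 + n(-1, -5))*48 + d(-3, 1) = -4*(1 + 1)*48 + 1*(-3) = -4*2*48 - 3 = -8*48 - 3 = -384 - 3 = -387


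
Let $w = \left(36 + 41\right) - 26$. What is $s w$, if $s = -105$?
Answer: $-5355$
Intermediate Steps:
$w = 51$ ($w = 77 - 26 = 51$)
$s w = \left(-105\right) 51 = -5355$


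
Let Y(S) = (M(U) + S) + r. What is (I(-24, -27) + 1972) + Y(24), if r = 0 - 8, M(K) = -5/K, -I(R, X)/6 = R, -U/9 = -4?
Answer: 76747/36 ≈ 2131.9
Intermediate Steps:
U = 36 (U = -9*(-4) = 36)
I(R, X) = -6*R
r = -8
Y(S) = -293/36 + S (Y(S) = (-5/36 + S) - 8 = -293/36 + S)
(I(-24, -27) + 1972) + Y(24) = (-6*(-24) + 1972) + (-293/36 + 24) = (144 + 1972) + 571/36 = 2116 + 571/36 = 76747/36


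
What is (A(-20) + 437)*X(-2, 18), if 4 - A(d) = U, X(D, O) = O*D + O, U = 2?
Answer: -7902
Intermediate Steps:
X(D, O) = O + D*O (X(D, O) = D*O + O = O + D*O)
A(d) = 2 (A(d) = 4 - 1*2 = 4 - 2 = 2)
(A(-20) + 437)*X(-2, 18) = (2 + 437)*(18*(1 - 2)) = 439*(18*(-1)) = 439*(-18) = -7902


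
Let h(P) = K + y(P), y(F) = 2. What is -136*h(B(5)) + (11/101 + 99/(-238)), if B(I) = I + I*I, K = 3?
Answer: -16353221/24038 ≈ -680.31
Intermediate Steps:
B(I) = I + I²
h(P) = 5 (h(P) = 3 + 2 = 5)
-136*h(B(5)) + (11/101 + 99/(-238)) = -136*5 + (11/101 + 99/(-238)) = -680 + (11*(1/101) + 99*(-1/238)) = -680 + (11/101 - 99/238) = -680 - 7381/24038 = -16353221/24038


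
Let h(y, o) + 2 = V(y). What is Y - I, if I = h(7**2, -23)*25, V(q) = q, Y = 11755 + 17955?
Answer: 28535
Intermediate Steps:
Y = 29710
h(y, o) = -2 + y
I = 1175 (I = (-2 + 7**2)*25 = (-2 + 49)*25 = 47*25 = 1175)
Y - I = 29710 - 1*1175 = 29710 - 1175 = 28535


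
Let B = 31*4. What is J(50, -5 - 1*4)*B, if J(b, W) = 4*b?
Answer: 24800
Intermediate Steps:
B = 124
J(50, -5 - 1*4)*B = (4*50)*124 = 200*124 = 24800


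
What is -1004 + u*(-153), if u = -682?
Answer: 103342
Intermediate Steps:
-1004 + u*(-153) = -1004 - 682*(-153) = -1004 + 104346 = 103342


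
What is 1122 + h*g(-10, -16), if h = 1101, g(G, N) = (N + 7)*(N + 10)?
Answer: 60576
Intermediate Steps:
g(G, N) = (7 + N)*(10 + N)
1122 + h*g(-10, -16) = 1122 + 1101*(70 + (-16)² + 17*(-16)) = 1122 + 1101*(70 + 256 - 272) = 1122 + 1101*54 = 1122 + 59454 = 60576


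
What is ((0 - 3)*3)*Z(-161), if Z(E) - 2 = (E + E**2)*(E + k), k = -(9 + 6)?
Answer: 40803822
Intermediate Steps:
k = -15 (k = -1*15 = -15)
Z(E) = 2 + (-15 + E)*(E + E**2) (Z(E) = 2 + (E + E**2)*(E - 15) = 2 + (E + E**2)*(-15 + E) = 2 + (-15 + E)*(E + E**2))
((0 - 3)*3)*Z(-161) = ((0 - 3)*3)*(2 + (-161)**3 - 15*(-161) - 14*(-161)**2) = (-3*3)*(2 - 4173281 + 2415 - 14*25921) = -9*(2 - 4173281 + 2415 - 362894) = -9*(-4533758) = 40803822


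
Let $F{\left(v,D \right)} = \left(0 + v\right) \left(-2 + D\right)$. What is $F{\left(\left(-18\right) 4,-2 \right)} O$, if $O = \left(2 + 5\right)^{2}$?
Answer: $14112$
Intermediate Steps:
$F{\left(v,D \right)} = v \left(-2 + D\right)$
$O = 49$ ($O = 7^{2} = 49$)
$F{\left(\left(-18\right) 4,-2 \right)} O = \left(-18\right) 4 \left(-2 - 2\right) 49 = \left(-72\right) \left(-4\right) 49 = 288 \cdot 49 = 14112$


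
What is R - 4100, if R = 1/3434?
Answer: -14079399/3434 ≈ -4100.0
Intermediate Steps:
R = 1/3434 ≈ 0.00029121
R - 4100 = 1/3434 - 4100 = -14079399/3434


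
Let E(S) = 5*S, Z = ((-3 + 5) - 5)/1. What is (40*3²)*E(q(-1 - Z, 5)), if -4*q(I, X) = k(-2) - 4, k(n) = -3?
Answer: 3150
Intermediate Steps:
Z = -3 (Z = (2 - 5)*1 = -3*1 = -3)
q(I, X) = 7/4 (q(I, X) = -(-3 - 4)/4 = -¼*(-7) = 7/4)
(40*3²)*E(q(-1 - Z, 5)) = (40*3²)*(5*(7/4)) = (40*9)*(35/4) = 360*(35/4) = 3150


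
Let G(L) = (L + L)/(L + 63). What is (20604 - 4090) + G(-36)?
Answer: 49534/3 ≈ 16511.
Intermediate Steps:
G(L) = 2*L/(63 + L) (G(L) = (2*L)/(63 + L) = 2*L/(63 + L))
(20604 - 4090) + G(-36) = (20604 - 4090) + 2*(-36)/(63 - 36) = 16514 + 2*(-36)/27 = 16514 + 2*(-36)*(1/27) = 16514 - 8/3 = 49534/3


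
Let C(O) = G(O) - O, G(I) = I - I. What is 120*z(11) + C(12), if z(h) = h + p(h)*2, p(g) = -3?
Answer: 588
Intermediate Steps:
G(I) = 0
z(h) = -6 + h (z(h) = h - 3*2 = h - 6 = -6 + h)
C(O) = -O (C(O) = 0 - O = -O)
120*z(11) + C(12) = 120*(-6 + 11) - 1*12 = 120*5 - 12 = 600 - 12 = 588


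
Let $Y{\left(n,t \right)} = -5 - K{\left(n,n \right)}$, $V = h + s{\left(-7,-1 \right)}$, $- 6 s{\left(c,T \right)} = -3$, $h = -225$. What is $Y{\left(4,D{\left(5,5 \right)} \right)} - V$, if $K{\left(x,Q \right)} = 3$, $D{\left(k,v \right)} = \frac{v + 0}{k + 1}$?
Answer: $\frac{433}{2} \approx 216.5$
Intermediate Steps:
$s{\left(c,T \right)} = \frac{1}{2}$ ($s{\left(c,T \right)} = \left(- \frac{1}{6}\right) \left(-3\right) = \frac{1}{2}$)
$D{\left(k,v \right)} = \frac{v}{1 + k}$
$V = - \frac{449}{2}$ ($V = -225 + \frac{1}{2} = - \frac{449}{2} \approx -224.5$)
$Y{\left(n,t \right)} = -8$ ($Y{\left(n,t \right)} = -5 - 3 = -8$)
$Y{\left(4,D{\left(5,5 \right)} \right)} - V = -8 - - \frac{449}{2} = -8 + \frac{449}{2} = \frac{433}{2}$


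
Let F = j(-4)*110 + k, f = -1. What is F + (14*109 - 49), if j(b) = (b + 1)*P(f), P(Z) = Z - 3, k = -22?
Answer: 2775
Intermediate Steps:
P(Z) = -3 + Z
j(b) = -4 - 4*b (j(b) = (b + 1)*(-3 - 1) = (1 + b)*(-4) = -4 - 4*b)
F = 1298 (F = (-4 - 4*(-4))*110 - 22 = (-4 + 16)*110 - 22 = 12*110 - 22 = 1320 - 22 = 1298)
F + (14*109 - 49) = 1298 + (14*109 - 49) = 1298 + (1526 - 49) = 1298 + 1477 = 2775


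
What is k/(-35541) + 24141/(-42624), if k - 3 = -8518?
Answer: -55005769/168322176 ≈ -0.32679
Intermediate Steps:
k = -8515 (k = 3 - 8518 = -8515)
k/(-35541) + 24141/(-42624) = -8515/(-35541) + 24141/(-42624) = -8515*(-1/35541) + 24141*(-1/42624) = 8515/35541 - 8047/14208 = -55005769/168322176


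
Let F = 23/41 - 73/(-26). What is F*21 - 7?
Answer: 67949/1066 ≈ 63.742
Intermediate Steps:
F = 3591/1066 (F = 23*(1/41) - 73*(-1/26) = 23/41 + 73/26 = 3591/1066 ≈ 3.3687)
F*21 - 7 = (3591/1066)*21 - 7 = 75411/1066 - 7 = 67949/1066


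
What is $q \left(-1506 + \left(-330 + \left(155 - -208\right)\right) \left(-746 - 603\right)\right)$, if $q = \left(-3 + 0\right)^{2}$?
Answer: $-414207$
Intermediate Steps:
$q = 9$ ($q = \left(-3\right)^{2} = 9$)
$q \left(-1506 + \left(-330 + \left(155 - -208\right)\right) \left(-746 - 603\right)\right) = 9 \left(-1506 + \left(-330 + \left(155 - -208\right)\right) \left(-746 - 603\right)\right) = 9 \left(-1506 + \left(-330 + \left(155 + 208\right)\right) \left(-1349\right)\right) = 9 \left(-1506 + \left(-330 + 363\right) \left(-1349\right)\right) = 9 \left(-1506 + 33 \left(-1349\right)\right) = 9 \left(-1506 - 44517\right) = 9 \left(-46023\right) = -414207$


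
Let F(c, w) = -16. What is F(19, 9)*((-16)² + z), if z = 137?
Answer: -6288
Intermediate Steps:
F(19, 9)*((-16)² + z) = -16*((-16)² + 137) = -16*(256 + 137) = -16*393 = -6288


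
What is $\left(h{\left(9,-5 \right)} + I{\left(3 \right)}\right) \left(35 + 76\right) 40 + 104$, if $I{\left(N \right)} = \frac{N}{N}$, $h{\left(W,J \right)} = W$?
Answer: $44504$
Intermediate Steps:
$I{\left(N \right)} = 1$
$\left(h{\left(9,-5 \right)} + I{\left(3 \right)}\right) \left(35 + 76\right) 40 + 104 = \left(9 + 1\right) \left(35 + 76\right) 40 + 104 = 10 \cdot 111 \cdot 40 + 104 = 1110 \cdot 40 + 104 = 44400 + 104 = 44504$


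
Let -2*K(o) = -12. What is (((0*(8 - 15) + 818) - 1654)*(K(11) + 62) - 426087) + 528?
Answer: -482407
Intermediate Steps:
K(o) = 6 (K(o) = -½*(-12) = 6)
(((0*(8 - 15) + 818) - 1654)*(K(11) + 62) - 426087) + 528 = (((0*(8 - 15) + 818) - 1654)*(6 + 62) - 426087) + 528 = (((0*(-7) + 818) - 1654)*68 - 426087) + 528 = (((0 + 818) - 1654)*68 - 426087) + 528 = ((818 - 1654)*68 - 426087) + 528 = (-836*68 - 426087) + 528 = (-56848 - 426087) + 528 = -482935 + 528 = -482407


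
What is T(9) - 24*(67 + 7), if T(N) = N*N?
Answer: -1695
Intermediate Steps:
T(N) = N**2
T(9) - 24*(67 + 7) = 9**2 - 24*(67 + 7) = 81 - 24*74 = 81 - 1776 = -1695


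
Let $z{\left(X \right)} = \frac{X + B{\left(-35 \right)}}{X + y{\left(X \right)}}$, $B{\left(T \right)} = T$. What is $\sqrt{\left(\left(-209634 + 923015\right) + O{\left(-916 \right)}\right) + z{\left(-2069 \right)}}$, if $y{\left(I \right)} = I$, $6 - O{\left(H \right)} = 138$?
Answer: $\frac{3 \sqrt{339250075453}}{2069} \approx 844.54$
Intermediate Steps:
$O{\left(H \right)} = -132$ ($O{\left(H \right)} = 6 - 138 = -132$)
$z{\left(X \right)} = \frac{-35 + X}{2 X}$ ($z{\left(X \right)} = \frac{X - 35}{X + X} = \frac{-35 + X}{2 X}$)
$\sqrt{\left(\left(-209634 + 923015\right) + O{\left(-916 \right)}\right) + z{\left(-2069 \right)}} = \sqrt{\left(\left(-209634 + 923015\right) - 132\right) + \frac{-35 - 2069}{2 \left(-2069\right)}} = \sqrt{\left(713381 - 132\right) + \frac{1}{2} \left(- \frac{1}{2069}\right) \left(-2104\right)} = \sqrt{713249 + \frac{1052}{2069}} = \sqrt{\frac{1475713233}{2069}} = \frac{3 \sqrt{339250075453}}{2069}$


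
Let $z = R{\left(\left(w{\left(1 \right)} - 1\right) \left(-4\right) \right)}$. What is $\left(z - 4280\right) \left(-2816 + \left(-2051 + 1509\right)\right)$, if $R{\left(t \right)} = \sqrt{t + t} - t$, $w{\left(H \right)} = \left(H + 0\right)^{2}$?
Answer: $14372240$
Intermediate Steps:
$w{\left(H \right)} = H^{2}$
$R{\left(t \right)} = - t + \sqrt{2} \sqrt{t}$ ($R{\left(t \right)} = \sqrt{2 t} - t = \sqrt{2} \sqrt{t} - t = - t + \sqrt{2} \sqrt{t}$)
$z = 0$ ($z = - \left(1^{2} - 1\right) \left(-4\right) + \sqrt{2} \sqrt{\left(1^{2} - 1\right) \left(-4\right)} = - \left(1 - 1\right) \left(-4\right) + \sqrt{2} \sqrt{\left(1 - 1\right) \left(-4\right)} = - 0 \left(-4\right) + \sqrt{2} \sqrt{0 \left(-4\right)} = \left(-1\right) 0 + \sqrt{2} \sqrt{0} = 0 + \sqrt{2} \cdot 0 = 0 + 0 = 0$)
$\left(z - 4280\right) \left(-2816 + \left(-2051 + 1509\right)\right) = \left(0 - 4280\right) \left(-2816 + \left(-2051 + 1509\right)\right) = - 4280 \left(-2816 - 542\right) = \left(-4280\right) \left(-3358\right) = 14372240$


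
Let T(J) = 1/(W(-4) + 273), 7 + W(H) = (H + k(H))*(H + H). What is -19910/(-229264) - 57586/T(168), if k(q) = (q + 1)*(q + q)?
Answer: -699727015357/114632 ≈ -6.1041e+6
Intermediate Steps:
k(q) = 2*q*(1 + q) (k(q) = (1 + q)*(2*q) = 2*q*(1 + q))
W(H) = -7 + 2*H*(H + 2*H*(1 + H)) (W(H) = -7 + (H + 2*H*(1 + H))*(H + H) = -7 + (H + 2*H*(1 + H))*(2*H) = -7 + 2*H*(H + 2*H*(1 + H)))
T(J) = 1/106 (T(J) = 1/((-7 + 4*(-4)³ + 6*(-4)²) + 273) = 1/((-7 + 4*(-64) + 6*16) + 273) = 1/((-7 - 256 + 96) + 273) = 1/(-167 + 273) = 1/106)
-19910/(-229264) - 57586/T(168) = -19910/(-229264) - 57586/1/106 = -19910*(-1/229264) - 57586*106 = 9955/114632 - 6104116 = -699727015357/114632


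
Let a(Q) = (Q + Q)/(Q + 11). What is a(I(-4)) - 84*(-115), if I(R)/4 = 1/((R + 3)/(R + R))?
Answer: 415444/43 ≈ 9661.5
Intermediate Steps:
I(R) = 8*R/(3 + R) (I(R) = 4/(((R + 3)/(R + R))) = 4/(((3 + R)/((2*R)))) = 4/(((3 + R)*(1/(2*R)))) = 4/(((3 + R)/(2*R))) = 4*(2*R/(3 + R)) = 8*R/(3 + R))
a(Q) = 2*Q/(11 + Q) (a(Q) = (2*Q)/(11 + Q) = 2*Q/(11 + Q))
a(I(-4)) - 84*(-115) = 2*(8*(-4)/(3 - 4))/(11 + 8*(-4)/(3 - 4)) - 84*(-115) = 2*(8*(-4)/(-1))/(11 + 8*(-4)/(-1)) + 9660 = 2*(8*(-4)*(-1))/(11 + 8*(-4)*(-1)) + 9660 = 2*32/(11 + 32) + 9660 = 2*32/43 + 9660 = 2*32*(1/43) + 9660 = 64/43 + 9660 = 415444/43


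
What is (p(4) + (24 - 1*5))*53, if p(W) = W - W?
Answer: 1007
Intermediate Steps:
p(W) = 0
(p(4) + (24 - 1*5))*53 = (0 + (24 - 1*5))*53 = (0 + (24 - 5))*53 = (0 + 19)*53 = 19*53 = 1007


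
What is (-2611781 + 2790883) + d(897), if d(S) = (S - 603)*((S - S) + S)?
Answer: 442820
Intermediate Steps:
d(S) = S*(-603 + S) (d(S) = (-603 + S)*(0 + S) = (-603 + S)*S = S*(-603 + S))
(-2611781 + 2790883) + d(897) = (-2611781 + 2790883) + 897*(-603 + 897) = 179102 + 897*294 = 179102 + 263718 = 442820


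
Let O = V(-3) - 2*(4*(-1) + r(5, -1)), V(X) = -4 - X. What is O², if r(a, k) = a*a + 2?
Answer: 2209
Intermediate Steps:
r(a, k) = 2 + a² (r(a, k) = a² + 2 = 2 + a²)
O = -47 (O = (-4 - 1*(-3)) - 2*(4*(-1) + (2 + 5²)) = (-4 + 3) - 2*(-4 + (2 + 25)) = -1 - 2*(-4 + 27) = -1 - 2*23 = -1 - 46 = -47)
O² = (-47)² = 2209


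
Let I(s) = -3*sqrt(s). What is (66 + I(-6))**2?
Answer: 4302 - 396*I*sqrt(6) ≈ 4302.0 - 970.0*I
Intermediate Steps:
(66 + I(-6))**2 = (66 - 3*I*sqrt(6))**2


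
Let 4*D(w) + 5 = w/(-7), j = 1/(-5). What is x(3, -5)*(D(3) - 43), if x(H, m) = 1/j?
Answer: 3105/14 ≈ 221.79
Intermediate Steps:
j = -⅕ ≈ -0.20000
x(H, m) = -5 (x(H, m) = 1/(-⅕) = -5)
D(w) = -5/4 - w/28 (D(w) = -5/4 + (w/(-7))/4 = -5/4 + (w*(-⅐))/4 = -5/4 + (-w/7)/4 = -5/4 - w/28)
x(3, -5)*(D(3) - 43) = -5*((-5/4 - 1/28*3) - 43) = -5*((-5/4 - 3/28) - 43) = -5*(-19/14 - 43) = -5*(-621/14) = 3105/14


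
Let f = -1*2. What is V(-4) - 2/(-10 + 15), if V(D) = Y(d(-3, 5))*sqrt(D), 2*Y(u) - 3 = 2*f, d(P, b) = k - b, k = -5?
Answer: -2/5 - I ≈ -0.4 - 1.0*I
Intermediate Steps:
f = -2
d(P, b) = -5 - b
Y(u) = -1/2 (Y(u) = 3/2 + (2*(-2))/2 = 3/2 + (1/2)*(-4) = 3/2 - 2 = -1/2)
V(D) = -sqrt(D)/2
V(-4) - 2/(-10 + 15) = -I - 2/(-10 + 15) = -I - 2/5 = -2/5 - I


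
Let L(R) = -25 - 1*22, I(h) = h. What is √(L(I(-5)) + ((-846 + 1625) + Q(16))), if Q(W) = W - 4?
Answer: 2*√186 ≈ 27.276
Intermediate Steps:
Q(W) = -4 + W
L(R) = -47 (L(R) = -25 - 22 = -47)
√(L(I(-5)) + ((-846 + 1625) + Q(16))) = √(-47 + ((-846 + 1625) + (-4 + 16))) = √(-47 + (779 + 12)) = √(-47 + 791) = √744 = 2*√186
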